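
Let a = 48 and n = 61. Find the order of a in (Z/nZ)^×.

Since 48 ∈ (Z/61Z)^×, its order divides φ(61) = 61 − 1 = 60 = 2^2 · 3 · 5.
Divisors of 60: 1, 2, 3, 4, 5, 6, 10, 12, 15, 20, 30, 60.
Evaluate successive powers at the divisors of 60:
48^1 ≡ 48
48^2 ≡ 47
48^3 ≡ 60
48^4 ≡ 13
48^5 ≡ 14
48^6 ≡ 1
The smallest such exponent is 6, so the order of 48 is 6.

6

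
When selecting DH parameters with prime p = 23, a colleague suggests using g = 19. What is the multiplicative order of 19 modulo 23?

22

The order of 19 must divide φ(23) = 23 − 1 = 22 = 2 · 11.
Divisors of 22: 1, 2, 11, 22.
Test each divisor d:
19^1 ≡ 19
19^2 ≡ 16
19^11 ≡ 22
19^22 ≡ 1
Hence ord(19) = 22.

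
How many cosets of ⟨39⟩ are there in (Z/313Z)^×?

6

By Lagrange's theorem, ord_313(39) divides φ(313) = 313 − 1 = 312 = 2^3 · 3 · 13.
Divisors of 312: 1, 2, 3, 4, 6, 8, 12, 13, 24, 26, 39, 52, 78, 104, 156, 312.
Compute 39^d (mod 313) for the divisors d until we hit 1:
39^1 ≡ 39 (mod 313)
39^2 ≡ 269 (mod 313)
39^3 ≡ 162 (mod 313)
39^4 ≡ 58 (mod 313)
39^6 ≡ 265 (mod 313)
39^8 ≡ 234 (mod 313)
39^12 ≡ 113 (mod 313)
39^13 ≡ 25 (mod 313)
39^24 ≡ 249 (mod 313)
39^26 ≡ 312 (mod 313)
39^39 ≡ 288 (mod 313)
39^52 ≡ 1 (mod 313) ✓
Thus |⟨39⟩| = ord(39) = 52.
The index is φ(313) / ord(39) = 312 / 52 = 6.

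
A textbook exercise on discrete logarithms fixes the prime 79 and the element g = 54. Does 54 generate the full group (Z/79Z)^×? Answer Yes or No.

Yes

φ(79) = 79 − 1 = 78 = 2 · 3 · 13.
It suffices to check that the order of 54 is not a proper divisor of 78: compute 54^(78/q) for q ∈ {2, 3, 13}.
54^39 ≡ 78 (mod 79)  [q = 2: ≢ 1 ✓]
54^26 ≡ 23 (mod 79)  [q = 3: ≢ 1 ✓]
54^6 ≡ 52 (mod 79)  [q = 13: ≢ 1 ✓]
Every test exponent gives a nontrivial residue, hence 54 generates the full group.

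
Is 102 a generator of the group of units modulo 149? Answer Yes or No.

No

φ(149) = 149 − 1 = 148 = 2^2 · 37.
An element g generates (Z/149Z)^× iff g^(148/q) ≢ 1 (mod 149) for each prime q ∈ {2, 37}.
102^74 ≡ 1 (mod 149)  [q = 2: ≡ 1 ✗]
102^4 ≡ 80 (mod 149)  [q = 37: ≢ 1 ✓]
Since 102^74 ≡ 1, the order of 102 divides 74 < 148, so 102 is not a primitive root.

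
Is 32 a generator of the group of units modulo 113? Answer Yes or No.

φ(113) = 113 − 1 = 112 = 2^4 · 7.
It suffices to check that the order of 32 is not a proper divisor of 112: compute 32^(112/q) for q ∈ {2, 7}.
32^56 ≡ 1 (mod 113)  [q = 2: ≡ 1 ✗]
32^16 ≡ 106 (mod 113)  [q = 7: ≢ 1 ✓]
The check at q = 2 fails, so 32 generates a proper subgroup.

No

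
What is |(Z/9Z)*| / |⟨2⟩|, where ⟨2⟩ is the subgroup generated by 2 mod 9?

Since 2 ∈ (Z/9Z)^×, its order divides φ(9) = φ(3^2) = 3·(3−1) = 6 = 2 · 3.
Divisors of 6: 1, 2, 3, 6.
Evaluate successive powers at the divisors of 6:
2^1 ≡ 2 (mod 9)
2^2 ≡ 4 (mod 9)
2^3 ≡ 8 (mod 9)
2^6 ≡ 1 (mod 9) ✓
So ord_9(2) = 6, hence |⟨2⟩| = 6.
Index = |(Z/9Z)^×| / |⟨2⟩| = 6 / 6 = 1.

1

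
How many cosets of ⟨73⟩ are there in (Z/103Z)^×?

3

By Lagrange's theorem, ord_103(73) divides φ(103) = 103 − 1 = 102 = 2 · 3 · 17.
Divisors of 102: 1, 2, 3, 6, 17, 34, 51, 102.
Compute 73^d (mod 103) for the divisors d until we hit 1:
73^1 ≡ 73 (mod 103)
73^2 ≡ 76 (mod 103)
73^3 ≡ 89 (mod 103)
73^6 ≡ 93 (mod 103)
73^17 ≡ 102 (mod 103)
73^34 ≡ 1 (mod 103) ✓
So ord_103(73) = 34, hence |⟨73⟩| = 34.
[(Z/103Z)^× : ⟨73⟩] = 102/34 = 3.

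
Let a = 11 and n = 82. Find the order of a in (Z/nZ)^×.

40

ord(11) | φ(82) = φ(2)·φ(41) = 1·40 = 40 = 2^3 · 5.
Divisors of 40: 1, 2, 4, 5, 8, 10, 20, 40.
Evaluate successive powers at the divisors of 40:
11^1 ≡ 11
11^2 ≡ 39
11^4 ≡ 45
11^5 ≡ 3
11^8 ≡ 57
11^10 ≡ 9
11^20 ≡ 81
11^40 ≡ 1
Therefore the multiplicative order of 11 modulo 82 is 40.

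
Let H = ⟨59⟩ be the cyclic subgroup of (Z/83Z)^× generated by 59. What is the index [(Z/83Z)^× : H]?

ord(59) | φ(83) = 83 − 1 = 82 = 2 · 41.
Divisors of 82: 1, 2, 41, 82.
Compute 59^d (mod 83) for the divisors d until we hit 1:
59^1 ≡ 59
59^2 ≡ 78
59^41 ≡ 1
The order of 59 is 41, so the subgroup it generates has 41 elements.
The index is φ(83) / ord(59) = 82 / 41 = 2.

2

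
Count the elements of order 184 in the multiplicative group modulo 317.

φ(317) = 317 − 1 = 316 = 2^2 · 79.
In a cyclic group of order 316, there are φ(d) elements of order d for each divisor d of 316, and zero for non-divisors.
184 does not divide 316, so no element of (Z/317Z)^× has order 184.

0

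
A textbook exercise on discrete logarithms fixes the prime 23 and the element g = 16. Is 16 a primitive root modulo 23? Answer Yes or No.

φ(23) = 23 − 1 = 22 = 2 · 11.
16 is a primitive root mod 23 iff 16^(φ(23)/q) ≢ 1 for every prime q | φ(23), i.e. q ∈ {2, 11}.
16^11 ≡ 1 (mod 23)  [q = 2: ≡ 1 ✗]
16^2 ≡ 3 (mod 23)  [q = 11: ≢ 1 ✓]
The check at q = 2 fails, so 16 generates a proper subgroup.

No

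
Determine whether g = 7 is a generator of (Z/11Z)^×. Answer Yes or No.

φ(11) = 11 − 1 = 10 = 2 · 5.
It suffices to check that the order of 7 is not a proper divisor of 10: compute 7^(10/q) for q ∈ {2, 5}.
7^5 ≡ 10 (mod 11)  [q = 2: ≢ 1 ✓]
7^2 ≡ 5 (mod 11)  [q = 5: ≢ 1 ✓]
All checks pass, so 7 has order 10 and is a primitive root modulo 11.

Yes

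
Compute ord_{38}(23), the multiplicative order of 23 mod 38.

9

By Lagrange's theorem, ord_38(23) divides φ(38) = φ(2)·φ(19) = 1·18 = 18 = 2 · 3^2.
Divisors of 18: 1, 2, 3, 6, 9, 18.
Check 23^d mod 38 for each divisor in increasing order:
23^1 ≡ 23 (mod 38)
23^2 ≡ 35 (mod 38)
23^3 ≡ 7 (mod 38)
23^6 ≡ 11 (mod 38)
23^9 ≡ 1 (mod 38) ✓
The smallest such exponent is 9, so the order of 23 is 9.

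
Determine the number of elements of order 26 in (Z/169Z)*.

φ(169) = φ(13^2) = 13·(13−1) = 156 = 2^2 · 3 · 13.
Since (Z/169Z)^× is cyclic of order 156, the number of elements of order d is φ(d) when d | 156 and 0 otherwise.
26 = 2 · 13 divides 156, and φ(26) = 12.

12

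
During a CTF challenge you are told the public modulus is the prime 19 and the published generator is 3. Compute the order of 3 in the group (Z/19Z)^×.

Since 3 ∈ (Z/19Z)^×, its order divides φ(19) = 19 − 1 = 18 = 2 · 3^2.
Divisors of 18: 1, 2, 3, 6, 9, 18.
Compute 3^d (mod 19) for the divisors d until we hit 1:
3^1 ≡ 3 (mod 19)
3^2 ≡ 9 (mod 19)
3^3 ≡ 8 (mod 19)
3^6 ≡ 7 (mod 19)
3^9 ≡ 18 (mod 19)
3^18 ≡ 1 (mod 19) ✓
So ord_19(3) = 18.

18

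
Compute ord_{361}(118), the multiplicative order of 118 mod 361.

171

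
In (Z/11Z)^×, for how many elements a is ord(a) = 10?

φ(11) = 11 − 1 = 10 = 2 · 5.
In a cyclic group of order 10, there are φ(d) elements of order d for each divisor d of 10, and zero for non-divisors.
10 = 2 · 5 divides 10, and φ(10) = 4.

4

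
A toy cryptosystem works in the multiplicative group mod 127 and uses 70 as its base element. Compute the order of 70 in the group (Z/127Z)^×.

63

ord(70) | φ(127) = 127 − 1 = 126 = 2 · 3^2 · 7.
Divisors of 126: 1, 2, 3, 6, 7, 9, 14, 18, 21, 42, 63, 126.
Check 70^d mod 127 for each divisor in increasing order:
70^1 ≡ 70 (mod 127)
70^2 ≡ 74 (mod 127)
70^3 ≡ 100 (mod 127)
70^6 ≡ 94 (mod 127)
70^7 ≡ 103 (mod 127)
70^9 ≡ 2 (mod 127)
70^14 ≡ 68 (mod 127)
70^18 ≡ 4 (mod 127)
70^21 ≡ 19 (mod 127)
70^42 ≡ 107 (mod 127)
70^63 ≡ 1 (mod 127) ✓
So ord_127(70) = 63.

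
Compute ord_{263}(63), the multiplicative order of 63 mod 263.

By Lagrange's theorem, ord_263(63) divides φ(263) = 263 − 1 = 262 = 2 · 131.
Divisors of 262: 1, 2, 131, 262.
Test each divisor d:
63^1 ≡ 63 (mod 263)
63^2 ≡ 24 (mod 263)
63^131 ≡ 262 (mod 263)
63^262 ≡ 1 (mod 263) ✓
Hence ord(63) = 262.

262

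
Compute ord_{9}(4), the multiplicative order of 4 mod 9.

3

The order of 4 must divide φ(9) = φ(3^2) = 3·(3−1) = 6 = 2 · 3.
Divisors of 6: 1, 2, 3, 6.
Evaluate successive powers at the divisors of 6:
4^1 ≡ 4 (mod 9)
4^2 ≡ 7 (mod 9)
4^3 ≡ 1 (mod 9) ✓
Therefore the multiplicative order of 4 modulo 9 is 3.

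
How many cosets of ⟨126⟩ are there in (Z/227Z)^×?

1

ord(126) | φ(227) = 227 − 1 = 226 = 2 · 113.
Divisors of 226: 1, 2, 113, 226.
Check 126^d mod 227 for each divisor in increasing order:
126^1 ≡ 126
126^2 ≡ 213
126^113 ≡ 226
126^226 ≡ 1
The order of 126 is 226, so the subgroup it generates has 226 elements.
Index = |(Z/227Z)^×| / |⟨126⟩| = 226 / 226 = 1.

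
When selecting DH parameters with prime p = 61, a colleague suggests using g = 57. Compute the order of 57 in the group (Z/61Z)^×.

Since 57 ∈ (Z/61Z)^×, its order divides φ(61) = 61 − 1 = 60 = 2^2 · 3 · 5.
Divisors of 60: 1, 2, 3, 4, 5, 6, 10, 12, 15, 20, 30, 60.
Test each divisor d:
57^1 ≡ 57 (mod 61)
57^2 ≡ 16 (mod 61)
57^3 ≡ 58 (mod 61)
57^4 ≡ 12 (mod 61)
57^5 ≡ 13 (mod 61)
57^6 ≡ 9 (mod 61)
57^10 ≡ 47 (mod 61)
57^12 ≡ 20 (mod 61)
57^15 ≡ 1 (mod 61) ✓
The smallest such exponent is 15, so the order of 57 is 15.

15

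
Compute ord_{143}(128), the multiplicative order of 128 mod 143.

60

ord(128) | φ(143) = φ(11·13) = (11−1)·(13−1) = 10·12 = 120 = 2^3 · 3 · 5.
Divisors of 120: 1, 2, 3, 4, 5, 6, 8, 10, 12, 15, 20, 24, 30, 40, 60, 120.
Check 128^d mod 143 for each divisor in increasing order:
128^1 ≡ 128 (mod 143)
128^2 ≡ 82 (mod 143)
128^3 ≡ 57 (mod 143)
128^4 ≡ 3 (mod 143)
128^5 ≡ 98 (mod 143)
128^6 ≡ 103 (mod 143)
128^8 ≡ 9 (mod 143)
128^10 ≡ 23 (mod 143)
128^12 ≡ 27 (mod 143)
128^15 ≡ 109 (mod 143)
128^20 ≡ 100 (mod 143)
128^24 ≡ 14 (mod 143)
128^30 ≡ 12 (mod 143)
128^40 ≡ 133 (mod 143)
128^60 ≡ 1 (mod 143) ✓
Hence ord(128) = 60.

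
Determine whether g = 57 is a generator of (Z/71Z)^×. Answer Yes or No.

φ(71) = 71 − 1 = 70 = 2 · 5 · 7.
An element g generates (Z/71Z)^× iff g^(70/q) ≢ 1 (mod 71) for each prime q ∈ {2, 5, 7}.
57^35 ≡ 1 (mod 71)  [q = 2: ≡ 1 ✗]
57^14 ≡ 5 (mod 71)  [q = 5: ≢ 1 ✓]
57^10 ≡ 1 (mod 71)  [q = 7: ≡ 1 ✗]
57^35 ≡ 1 shows ord(57) | 35, strictly less than φ(71); not a primitive root.

No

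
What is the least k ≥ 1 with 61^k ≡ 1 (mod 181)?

ord(61) | φ(181) = 181 − 1 = 180 = 2^2 · 3^2 · 5.
Divisors of 180: 1, 2, 3, 4, 5, 6, 9, 10, 12, 15, 18, 20, 30, 36, 45, 60, 90, 180.
Test each divisor d:
61^1 ≡ 61
61^2 ≡ 101
61^3 ≡ 7
61^4 ≡ 65
61^5 ≡ 164
61^6 ≡ 49
61^9 ≡ 162
61^10 ≡ 108
61^12 ≡ 48
61^15 ≡ 155
61^18 ≡ 180
61^20 ≡ 80
61^30 ≡ 133
61^36 ≡ 1
So ord_181(61) = 36.

36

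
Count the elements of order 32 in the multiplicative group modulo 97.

16

φ(97) = 97 − 1 = 96 = 2^5 · 3.
Since (Z/97Z)^× is cyclic of order 96, the number of elements of order d is φ(d) when d | 96 and 0 otherwise.
32 = 2^5 divides 96, and φ(32) = 16.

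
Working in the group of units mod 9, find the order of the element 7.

ord(7) | φ(9) = φ(3^2) = 3·(3−1) = 6 = 2 · 3.
Divisors of 6: 1, 2, 3, 6.
Check 7^d mod 9 for each divisor in increasing order:
7^1 ≡ 7 (mod 9)
7^2 ≡ 4 (mod 9)
7^3 ≡ 1 (mod 9) ✓
Hence ord(7) = 3.

3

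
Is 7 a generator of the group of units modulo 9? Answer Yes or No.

φ(9) = φ(3^2) = 3·(3−1) = 6 = 2 · 3.
An element g generates (Z/9Z)^× iff g^(6/q) ≢ 1 (mod 9) for each prime q ∈ {2, 3}.
7^3 ≡ 1 (mod 9)  [q = 2: ≡ 1 ✗]
7^2 ≡ 4 (mod 9)  [q = 3: ≢ 1 ✓]
The check at q = 2 fails, so 7 generates a proper subgroup.

No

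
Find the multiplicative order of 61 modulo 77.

Since 61 ∈ (Z/77Z)^×, its order divides φ(77) = φ(7·11) = (7−1)·(11−1) = 6·10 = 60 = 2^2 · 3 · 5.
Divisors of 60: 1, 2, 3, 4, 5, 6, 10, 12, 15, 20, 30, 60.
Check 61^d mod 77 for each divisor in increasing order:
61^1 ≡ 61 (mod 77)
61^2 ≡ 25 (mod 77)
61^3 ≡ 62 (mod 77)
61^4 ≡ 9 (mod 77)
61^5 ≡ 10 (mod 77)
61^6 ≡ 71 (mod 77)
61^10 ≡ 23 (mod 77)
61^12 ≡ 36 (mod 77)
61^15 ≡ 76 (mod 77)
61^20 ≡ 67 (mod 77)
61^30 ≡ 1 (mod 77) ✓
The smallest such exponent is 30, so the order of 61 is 30.

30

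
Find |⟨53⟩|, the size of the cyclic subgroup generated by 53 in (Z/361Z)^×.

ord(53) | φ(361) = φ(19^2) = 19·(19−1) = 342 = 2 · 3^2 · 19.
Divisors of 342: 1, 2, 3, 6, 9, 18, 19, 38, 57, 114, 171, 342.
Evaluate successive powers at the divisors of 342:
53^1 ≡ 53 (mod 361)
53^2 ≡ 282 (mod 361)
53^3 ≡ 145 (mod 361)
53^6 ≡ 87 (mod 361)
53^9 ≡ 341 (mod 361)
53^18 ≡ 39 (mod 361)
53^19 ≡ 262 (mod 361)
53^38 ≡ 54 (mod 361)
53^57 ≡ 69 (mod 361)
53^114 ≡ 68 (mod 361)
53^171 ≡ 360 (mod 361)
53^342 ≡ 1 (mod 361) ✓
Hence ord(53) = 342.

342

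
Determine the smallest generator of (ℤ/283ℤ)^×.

φ(283) = 283 − 1 = 282 = 2 · 3 · 47.
g is a primitive root iff g^(282/q) ≢ 1 (mod 283) for each prime q ∈ {2, 3, 47}.
g = 2: 2^141 ≡ 282; 2^94 ≡ 1 — hits 1, so not a primitive root.
g = 3: 3^141 ≡ 282; 3^94 ≡ 238; 3^6 ≡ 163 — none is 1, so 3 is a primitive root.
So 3 is the smallest generator of (Z/283Z)^×.

3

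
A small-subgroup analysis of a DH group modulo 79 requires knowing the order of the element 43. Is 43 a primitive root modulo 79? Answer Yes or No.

φ(79) = 79 − 1 = 78 = 2 · 3 · 13.
43 is a primitive root mod 79 iff 43^(φ(79)/q) ≢ 1 for every prime q | φ(79), i.e. q ∈ {2, 3, 13}.
43^39 ≡ 78 (mod 79)  [q = 2: ≢ 1 ✓]
43^26 ≡ 23 (mod 79)  [q = 3: ≢ 1 ✓]
43^6 ≡ 62 (mod 79)  [q = 13: ≢ 1 ✓]
Every test exponent gives a nontrivial residue, hence 43 generates the full group.

Yes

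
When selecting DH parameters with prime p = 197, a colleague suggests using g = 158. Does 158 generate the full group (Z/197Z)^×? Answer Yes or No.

No

φ(197) = 197 − 1 = 196 = 2^2 · 7^2.
It suffices to check that the order of 158 is not a proper divisor of 196: compute 158^(196/q) for q ∈ {2, 7}.
158^98 ≡ 1 (mod 197)  [q = 2: ≡ 1 ✗]
158^28 ≡ 191 (mod 197)  [q = 7: ≢ 1 ✓]
Since 158^98 ≡ 1, the order of 158 divides 98 < 196, so 158 is not a primitive root.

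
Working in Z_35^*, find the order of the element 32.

12

By Lagrange's theorem, ord_35(32) divides φ(35) = φ(5·7) = (5−1)·(7−1) = 4·6 = 24 = 2^3 · 3.
Divisors of 24: 1, 2, 3, 4, 6, 8, 12, 24.
Compute 32^d (mod 35) for the divisors d until we hit 1:
32^1 ≡ 32 (mod 35)
32^2 ≡ 9 (mod 35)
32^3 ≡ 8 (mod 35)
32^4 ≡ 11 (mod 35)
32^6 ≡ 29 (mod 35)
32^8 ≡ 16 (mod 35)
32^12 ≡ 1 (mod 35) ✓
The smallest such exponent is 12, so the order of 32 is 12.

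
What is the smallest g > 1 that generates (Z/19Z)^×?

φ(19) = 19 − 1 = 18 = 2 · 3^2.
g is a primitive root iff g^(18/q) ≢ 1 (mod 19) for each prime q ∈ {2, 3}.
g = 2: 2^9 ≡ 18; 2^6 ≡ 7 — none is 1, so 2 is a primitive root.
The smallest primitive root modulo 19 is 2.

2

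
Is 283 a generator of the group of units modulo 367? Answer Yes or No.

No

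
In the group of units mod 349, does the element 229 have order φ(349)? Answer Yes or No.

Yes

φ(349) = 349 − 1 = 348 = 2^2 · 3 · 29.
An element g generates (Z/349Z)^× iff g^(348/q) ≢ 1 (mod 349) for each prime q ∈ {2, 3, 29}.
229^174 ≡ 348 (mod 349)  [q = 2: ≢ 1 ✓]
229^116 ≡ 226 (mod 349)  [q = 3: ≢ 1 ✓]
229^12 ≡ 118 (mod 349)  [q = 29: ≢ 1 ✓]
Every test exponent gives a nontrivial residue, hence 229 generates the full group.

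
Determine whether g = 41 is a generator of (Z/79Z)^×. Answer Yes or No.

No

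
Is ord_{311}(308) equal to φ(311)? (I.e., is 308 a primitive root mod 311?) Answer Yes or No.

Yes

φ(311) = 311 − 1 = 310 = 2 · 5 · 31.
An element g generates (Z/311Z)^× iff g^(310/q) ≢ 1 (mod 311) for each prime q ∈ {2, 5, 31}.
308^155 ≡ 310 (mod 311)  [q = 2: ≢ 1 ✓]
308^62 ≡ 216 (mod 311)  [q = 5: ≢ 1 ✓]
308^10 ≡ 270 (mod 311)  [q = 31: ≢ 1 ✓]
All checks pass, so 308 has order 310 and is a primitive root modulo 311.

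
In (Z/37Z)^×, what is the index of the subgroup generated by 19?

1

Since 19 ∈ (Z/37Z)^×, its order divides φ(37) = 37 − 1 = 36 = 2^2 · 3^2.
Divisors of 36: 1, 2, 3, 4, 6, 9, 12, 18, 36.
Check 19^d mod 37 for each divisor in increasing order:
19^1 ≡ 19 (mod 37)
19^2 ≡ 28 (mod 37)
19^3 ≡ 14 (mod 37)
19^4 ≡ 7 (mod 37)
19^6 ≡ 11 (mod 37)
19^9 ≡ 6 (mod 37)
19^12 ≡ 10 (mod 37)
19^18 ≡ 36 (mod 37)
19^36 ≡ 1 (mod 37) ✓
The order of 19 is 36, so the subgroup it generates has 36 elements.
Index = |(Z/37Z)^×| / |⟨19⟩| = 36 / 36 = 1.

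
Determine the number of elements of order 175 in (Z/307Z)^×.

φ(307) = 307 − 1 = 306 = 2 · 3^2 · 17.
(Z/307Z)^× is cyclic (|G| = 306); a cyclic group of order m has exactly φ(d) elements of each order d | m, and none otherwise.
175 does not divide 306, so no element of (Z/307Z)^× has order 175.

0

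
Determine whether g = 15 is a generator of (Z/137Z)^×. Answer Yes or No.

φ(137) = 137 − 1 = 136 = 2^3 · 17.
15 is a primitive root mod 137 iff 15^(φ(137)/q) ≢ 1 for every prime q | φ(137), i.e. q ∈ {2, 17}.
15^68 ≡ 1 (mod 137)  [q = 2: ≡ 1 ✗]
15^8 ≡ 115 (mod 137)  [q = 17: ≢ 1 ✓]
15^68 ≡ 1 shows ord(15) | 68, strictly less than φ(137); not a primitive root.

No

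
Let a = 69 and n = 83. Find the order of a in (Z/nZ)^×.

ord(69) | φ(83) = 83 − 1 = 82 = 2 · 41.
Divisors of 82: 1, 2, 41, 82.
Test each divisor d:
69^1 ≡ 69 (mod 83)
69^2 ≡ 30 (mod 83)
69^41 ≡ 1 (mod 83) ✓
So ord_83(69) = 41.

41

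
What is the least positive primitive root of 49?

φ(49) = φ(7^2) = 7·(7−1) = 42 = 2 · 3 · 7.
Test candidates g = 2, 3, … against the prime factors q ∈ {2, 3, 7} of φ(49): g is a generator iff g^(42/q) ≢ 1 for every such q.
g = 2: 2^21 ≡ 1 — hits 1, so not a primitive root.
g = 3: 3^21 ≡ 48; 3^14 ≡ 30; 3^6 ≡ 43 — none is 1, so 3 is a primitive root.
The smallest primitive root modulo 49 is 3.

3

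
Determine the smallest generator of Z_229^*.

φ(229) = 229 − 1 = 228 = 2^2 · 3 · 19.
g is a primitive root iff g^(228/q) ≢ 1 (mod 229) for each prime q ∈ {2, 3, 19}.
g = 2: 2^114 ≡ 228; 2^76 ≡ 1 — hits 1, so not a primitive root.
g = 3: 3^114 ≡ 1 — hits 1, so not a primitive root.
g = 4: 4^114 ≡ 1 — hits 1, so not a primitive root.
g = 5: 5^114 ≡ 1 — hits 1, so not a primitive root.
g = 6: 6^114 ≡ 228; 6^76 ≡ 134; 6^12 ≡ 165 — none is 1, so 6 is a primitive root.
Hence the least primitive root of 229 is 6.

6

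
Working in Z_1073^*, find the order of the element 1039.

126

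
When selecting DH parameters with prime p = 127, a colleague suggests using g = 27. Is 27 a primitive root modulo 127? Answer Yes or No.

φ(127) = 127 − 1 = 126 = 2 · 3^2 · 7.
Test 27^(126/q) mod 127 for each prime factor q of 126:
27^63 ≡ 126 (mod 127)  [q = 2: ≢ 1 ✓]
27^42 ≡ 1 (mod 127)  [q = 3: ≡ 1 ✗]
27^18 ≡ 64 (mod 127)  [q = 7: ≢ 1 ✓]
Since 27^42 ≡ 1, the order of 27 divides 42 < 126, so 27 is not a primitive root.

No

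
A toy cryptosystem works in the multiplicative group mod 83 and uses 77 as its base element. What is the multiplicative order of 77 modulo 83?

41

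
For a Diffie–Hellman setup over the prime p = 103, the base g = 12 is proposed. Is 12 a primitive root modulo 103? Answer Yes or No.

Yes

φ(103) = 103 − 1 = 102 = 2 · 3 · 17.
Test 12^(102/q) mod 103 for each prime factor q of 102:
12^51 ≡ 102 (mod 103)  [q = 2: ≢ 1 ✓]
12^34 ≡ 56 (mod 103)  [q = 3: ≢ 1 ✓]
12^6 ≡ 14 (mod 103)  [q = 17: ≢ 1 ✓]
None equal 1, so ord_103(12) = 102: 12 is a primitive root.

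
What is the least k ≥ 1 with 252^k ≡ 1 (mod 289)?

272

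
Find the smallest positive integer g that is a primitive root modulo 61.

2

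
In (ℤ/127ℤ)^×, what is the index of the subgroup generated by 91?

1

Since 91 ∈ (Z/127Z)^×, its order divides φ(127) = 127 − 1 = 126 = 2 · 3^2 · 7.
Divisors of 126: 1, 2, 3, 6, 7, 9, 14, 18, 21, 42, 63, 126.
Check 91^d mod 127 for each divisor in increasing order:
91^1 ≡ 91 (mod 127)
91^2 ≡ 26 (mod 127)
91^3 ≡ 80 (mod 127)
91^6 ≡ 50 (mod 127)
91^7 ≡ 105 (mod 127)
91^9 ≡ 63 (mod 127)
91^14 ≡ 103 (mod 127)
91^18 ≡ 32 (mod 127)
91^21 ≡ 20 (mod 127)
91^42 ≡ 19 (mod 127)
91^63 ≡ 126 (mod 127)
91^126 ≡ 1 (mod 127) ✓
The order of 91 is 126, so the subgroup it generates has 126 elements.
Index = |(Z/127Z)^×| / |⟨91⟩| = 126 / 126 = 1.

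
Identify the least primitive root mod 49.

φ(49) = φ(7^2) = 7·(7−1) = 42 = 2 · 3 · 7.
Test candidates g = 2, 3, … against the prime factors q ∈ {2, 3, 7} of φ(49): g is a generator iff g^(42/q) ≢ 1 for every such q.
g = 2: 2^21 ≡ 1 — hits 1, so not a primitive root.
g = 3: 3^21 ≡ 48; 3^14 ≡ 30; 3^6 ≡ 43 — none is 1, so 3 is a primitive root.
Hence the least primitive root of 49 is 3.

3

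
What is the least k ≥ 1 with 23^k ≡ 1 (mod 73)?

Since 23 ∈ (Z/73Z)^×, its order divides φ(73) = 73 − 1 = 72 = 2^3 · 3^2.
Divisors of 72: 1, 2, 3, 4, 6, 8, 9, 12, 18, 24, 36, 72.
Evaluate successive powers at the divisors of 72:
23^1 ≡ 23
23^2 ≡ 18
23^3 ≡ 49
23^4 ≡ 32
23^6 ≡ 65
23^8 ≡ 2
23^9 ≡ 46
23^12 ≡ 64
23^18 ≡ 72
23^24 ≡ 8
23^36 ≡ 1
So ord_73(23) = 36.

36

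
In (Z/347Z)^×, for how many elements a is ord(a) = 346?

φ(347) = 347 − 1 = 346 = 2 · 173.
Since (Z/347Z)^× is cyclic of order 346, the number of elements of order d is φ(d) when d | 346 and 0 otherwise.
346 = 2 · 173 divides 346, and φ(346) = 172.

172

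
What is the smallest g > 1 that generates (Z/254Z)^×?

3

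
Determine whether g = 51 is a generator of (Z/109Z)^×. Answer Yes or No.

φ(109) = 109 − 1 = 108 = 2^2 · 3^3.
An element g generates (Z/109Z)^× iff g^(108/q) ≢ 1 (mod 109) for each prime q ∈ {2, 3}.
51^54 ≡ 108 (mod 109)  [q = 2: ≢ 1 ✓]
51^36 ≡ 63 (mod 109)  [q = 3: ≢ 1 ✓]
All checks pass, so 51 has order 108 and is a primitive root modulo 109.

Yes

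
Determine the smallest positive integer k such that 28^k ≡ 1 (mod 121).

The order of 28 must divide φ(121) = φ(11^2) = 11·(11−1) = 110 = 2 · 5 · 11.
Divisors of 110: 1, 2, 5, 10, 11, 22, 55, 110.
Check 28^d mod 121 for each divisor in increasing order:
28^1 ≡ 28
28^2 ≡ 58
28^5 ≡ 54
28^10 ≡ 12
28^11 ≡ 94
28^22 ≡ 3
28^55 ≡ 120
28^110 ≡ 1
Hence ord(28) = 110.

110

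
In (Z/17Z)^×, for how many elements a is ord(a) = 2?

1

φ(17) = 17 − 1 = 16 = 2^4.
(Z/17Z)^× is cyclic (|G| = 16); a cyclic group of order m has exactly φ(d) elements of each order d | m, and none otherwise.
2 | 16, and φ(2) = 2 − 1 = 1.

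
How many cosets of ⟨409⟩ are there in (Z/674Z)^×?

28

The order of 409 must divide φ(674) = φ(2)·φ(337) = 1·336 = 336 = 2^4 · 3 · 7.
Divisors of 336: 1, 2, 3, 4, 6, 7, 8, 12, 14, 16, 21, 24, 28, 42, 48, 56, 84, 112, 168, 336.
Compute 409^d (mod 674) for the divisors d until we hit 1:
409^1 ≡ 409 (mod 674)
409^2 ≡ 129 (mod 674)
409^3 ≡ 189 (mod 674)
409^4 ≡ 465 (mod 674)
409^6 ≡ 673 (mod 674)
409^7 ≡ 265 (mod 674)
409^8 ≡ 545 (mod 674)
409^12 ≡ 1 (mod 674) ✓
Thus |⟨409⟩| = ord(409) = 12.
Index = |(Z/674Z)^×| / |⟨409⟩| = 336 / 12 = 28.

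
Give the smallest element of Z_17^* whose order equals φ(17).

3

φ(17) = 17 − 1 = 16 = 2^4.
Test candidates g = 2, 3, … against the prime factors q ∈ {2} of φ(17): g is a generator iff g^(16/q) ≢ 1 for every such q.
g = 2: 2^8 ≡ 1 — hits 1, so not a primitive root.
g = 3: 3^8 ≡ 16 — none is 1, so 3 is a primitive root.
Hence the least primitive root of 17 is 3.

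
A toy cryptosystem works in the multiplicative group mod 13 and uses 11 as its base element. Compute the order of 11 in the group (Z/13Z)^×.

12

Since 11 ∈ (Z/13Z)^×, its order divides φ(13) = 13 − 1 = 12 = 2^2 · 3.
Divisors of 12: 1, 2, 3, 4, 6, 12.
Evaluate successive powers at the divisors of 12:
11^1 ≡ 11
11^2 ≡ 4
11^3 ≡ 5
11^4 ≡ 3
11^6 ≡ 12
11^12 ≡ 1
So ord_13(11) = 12.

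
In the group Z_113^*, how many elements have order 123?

0

φ(113) = 113 − 1 = 112 = 2^4 · 7.
(Z/113Z)^× is cyclic (|G| = 112); a cyclic group of order m has exactly φ(d) elements of each order d | m, and none otherwise.
Since 123 ∤ 112, the count is 0.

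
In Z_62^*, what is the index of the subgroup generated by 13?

The order of 13 must divide φ(62) = φ(2)·φ(31) = 1·30 = 30 = 2 · 3 · 5.
Divisors of 30: 1, 2, 3, 5, 6, 10, 15, 30.
Compute 13^d (mod 62) for the divisors d until we hit 1:
13^1 ≡ 13
13^2 ≡ 45
13^3 ≡ 27
13^5 ≡ 37
13^6 ≡ 47
13^10 ≡ 5
13^15 ≡ 61
13^30 ≡ 1
Thus |⟨13⟩| = ord(13) = 30.
Index = |(Z/62Z)^×| / |⟨13⟩| = 30 / 30 = 1.

1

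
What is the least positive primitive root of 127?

3

φ(127) = 127 − 1 = 126 = 2 · 3^2 · 7.
Test candidates g = 2, 3, … against the prime factors q ∈ {2, 3, 7} of φ(127): g is a generator iff g^(126/q) ≢ 1 for every such q.
g = 2: 2^63 ≡ 1 — hits 1, so not a primitive root.
g = 3: 3^63 ≡ 126; 3^42 ≡ 107; 3^18 ≡ 4 — none is 1, so 3 is a primitive root.
Hence the least primitive root of 127 is 3.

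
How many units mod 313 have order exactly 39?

24

φ(313) = 313 − 1 = 312 = 2^3 · 3 · 13.
(Z/313Z)^× is cyclic (|G| = 312); a cyclic group of order m has exactly φ(d) elements of each order d | m, and none otherwise.
39 = 3 · 13 divides 312, and φ(39) = 24.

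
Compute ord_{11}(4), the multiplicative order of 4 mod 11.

Since 4 ∈ (Z/11Z)^×, its order divides φ(11) = 11 − 1 = 10 = 2 · 5.
Divisors of 10: 1, 2, 5, 10.
Evaluate successive powers at the divisors of 10:
4^1 ≡ 4 (mod 11)
4^2 ≡ 5 (mod 11)
4^5 ≡ 1 (mod 11) ✓
So ord_11(4) = 5.

5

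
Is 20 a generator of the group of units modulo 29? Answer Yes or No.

No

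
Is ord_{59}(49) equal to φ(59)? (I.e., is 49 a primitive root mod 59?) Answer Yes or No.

No

φ(59) = 59 − 1 = 58 = 2 · 29.
49 is a primitive root mod 59 iff 49^(φ(59)/q) ≢ 1 for every prime q | φ(59), i.e. q ∈ {2, 29}.
49^29 ≡ 1 (mod 59)  [q = 2: ≡ 1 ✗]
49^2 ≡ 41 (mod 59)  [q = 29: ≢ 1 ✓]
The check at q = 2 fails, so 49 generates a proper subgroup.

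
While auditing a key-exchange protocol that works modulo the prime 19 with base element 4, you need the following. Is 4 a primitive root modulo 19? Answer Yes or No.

No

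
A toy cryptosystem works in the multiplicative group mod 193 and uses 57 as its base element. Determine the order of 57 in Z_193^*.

192

Since 57 ∈ (Z/193Z)^×, its order divides φ(193) = 193 − 1 = 192 = 2^6 · 3.
Divisors of 192: 1, 2, 3, 4, 6, 8, 12, 16, 24, 32, 48, 64, 96, 192.
Evaluate successive powers at the divisors of 192:
57^1 ≡ 57 (mod 193)
57^2 ≡ 161 (mod 193)
57^3 ≡ 106 (mod 193)
57^4 ≡ 59 (mod 193)
57^6 ≡ 42 (mod 193)
57^8 ≡ 7 (mod 193)
57^12 ≡ 27 (mod 193)
57^16 ≡ 49 (mod 193)
57^24 ≡ 150 (mod 193)
57^32 ≡ 85 (mod 193)
57^48 ≡ 112 (mod 193)
57^64 ≡ 84 (mod 193)
57^96 ≡ 192 (mod 193)
57^192 ≡ 1 (mod 193) ✓
Hence ord(57) = 192.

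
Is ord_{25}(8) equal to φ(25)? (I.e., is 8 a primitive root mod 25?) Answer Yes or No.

Yes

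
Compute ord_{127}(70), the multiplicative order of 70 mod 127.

By Lagrange's theorem, ord_127(70) divides φ(127) = 127 − 1 = 126 = 2 · 3^2 · 7.
Divisors of 126: 1, 2, 3, 6, 7, 9, 14, 18, 21, 42, 63, 126.
Test each divisor d:
70^1 ≡ 70
70^2 ≡ 74
70^3 ≡ 100
70^6 ≡ 94
70^7 ≡ 103
70^9 ≡ 2
70^14 ≡ 68
70^18 ≡ 4
70^21 ≡ 19
70^42 ≡ 107
70^63 ≡ 1
So ord_127(70) = 63.

63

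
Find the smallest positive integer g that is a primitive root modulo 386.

5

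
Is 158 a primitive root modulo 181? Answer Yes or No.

φ(181) = 181 − 1 = 180 = 2^2 · 3^2 · 5.
An element g generates (Z/181Z)^× iff g^(180/q) ≢ 1 (mod 181) for each prime q ∈ {2, 3, 5}.
158^90 ≡ 180 (mod 181)  [q = 2: ≢ 1 ✓]
158^60 ≡ 132 (mod 181)  [q = 3: ≢ 1 ✓]
158^36 ≡ 125 (mod 181)  [q = 5: ≢ 1 ✓]
None equal 1, so ord_181(158) = 180: 158 is a primitive root.

Yes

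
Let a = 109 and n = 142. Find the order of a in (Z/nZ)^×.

The order of 109 must divide φ(142) = φ(2)·φ(71) = 1·70 = 70 = 2 · 5 · 7.
Divisors of 70: 1, 2, 5, 7, 10, 14, 35, 70.
Compute 109^d (mod 142) for the divisors d until we hit 1:
109^1 ≡ 109 (mod 142)
109^2 ≡ 95 (mod 142)
109^5 ≡ 91 (mod 142)
109^7 ≡ 125 (mod 142)
109^10 ≡ 45 (mod 142)
109^14 ≡ 5 (mod 142)
109^35 ≡ 1 (mod 142) ✓
The smallest such exponent is 35, so the order of 109 is 35.

35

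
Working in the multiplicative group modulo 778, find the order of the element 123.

Since 123 ∈ (Z/778Z)^×, its order divides φ(778) = φ(2)·φ(389) = 1·388 = 388 = 2^2 · 97.
Divisors of 388: 1, 2, 4, 97, 194, 388.
Test each divisor d:
123^1 ≡ 123 (mod 778)
123^2 ≡ 347 (mod 778)
123^4 ≡ 597 (mod 778)
123^97 ≡ 115 (mod 778)
123^194 ≡ 777 (mod 778)
123^388 ≡ 1 (mod 778) ✓
Therefore the multiplicative order of 123 modulo 778 is 388.

388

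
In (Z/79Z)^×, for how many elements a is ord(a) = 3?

2

φ(79) = 79 − 1 = 78 = 2 · 3 · 13.
In a cyclic group of order 78, there are φ(d) elements of order d for each divisor d of 78, and zero for non-divisors.
3 | 78, and φ(3) = 3 − 1 = 2.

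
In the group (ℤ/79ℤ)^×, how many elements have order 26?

φ(79) = 79 − 1 = 78 = 2 · 3 · 13.
Since (Z/79Z)^× is cyclic of order 78, the number of elements of order d is φ(d) when d | 78 and 0 otherwise.
26 = 2 · 13 divides 78, and φ(26) = 12.

12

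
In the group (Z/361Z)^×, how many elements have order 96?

φ(361) = φ(19^2) = 19·(19−1) = 342 = 2 · 3^2 · 19.
Since (Z/361Z)^× is cyclic of order 342, the number of elements of order d is φ(d) when d | 342 and 0 otherwise.
Since 96 ∤ 342, the count is 0.

0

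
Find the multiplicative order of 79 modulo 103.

Since 79 ∈ (Z/103Z)^×, its order divides φ(103) = 103 − 1 = 102 = 2 · 3 · 17.
Divisors of 102: 1, 2, 3, 6, 17, 34, 51, 102.
Evaluate successive powers at the divisors of 102:
79^1 ≡ 79 (mod 103)
79^2 ≡ 61 (mod 103)
79^3 ≡ 81 (mod 103)
79^6 ≡ 72 (mod 103)
79^17 ≡ 1 (mod 103) ✓
So ord_103(79) = 17.

17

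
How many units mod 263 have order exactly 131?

130

φ(263) = 263 − 1 = 262 = 2 · 131.
Since (Z/263Z)^× is cyclic of order 262, the number of elements of order d is φ(d) when d | 262 and 0 otherwise.
131 | 262, and φ(131) = 131 − 1 = 130.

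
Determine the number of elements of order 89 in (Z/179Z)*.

88

φ(179) = 179 − 1 = 178 = 2 · 89.
Since (Z/179Z)^× is cyclic of order 178, the number of elements of order d is φ(d) when d | 178 and 0 otherwise.
89 | 178, and φ(89) = 89 − 1 = 88.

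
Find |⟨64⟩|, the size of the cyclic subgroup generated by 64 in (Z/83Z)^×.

41

ord(64) | φ(83) = 83 − 1 = 82 = 2 · 41.
Divisors of 82: 1, 2, 41, 82.
Evaluate successive powers at the divisors of 82:
64^1 ≡ 64 (mod 83)
64^2 ≡ 29 (mod 83)
64^41 ≡ 1 (mod 83) ✓
The smallest such exponent is 41, so the order of 64 is 41.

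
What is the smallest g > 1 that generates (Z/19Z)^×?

2

φ(19) = 19 − 1 = 18 = 2 · 3^2.
Test candidates g = 2, 3, … against the prime factors q ∈ {2, 3} of φ(19): g is a generator iff g^(18/q) ≢ 1 for every such q.
g = 2: 2^9 ≡ 18; 2^6 ≡ 7 — none is 1, so 2 is a primitive root.
The smallest primitive root modulo 19 is 2.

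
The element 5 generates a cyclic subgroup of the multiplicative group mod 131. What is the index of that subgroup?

ord(5) | φ(131) = 131 − 1 = 130 = 2 · 5 · 13.
Divisors of 130: 1, 2, 5, 10, 13, 26, 65, 130.
Test each divisor d:
5^1 ≡ 5 (mod 131)
5^2 ≡ 25 (mod 131)
5^5 ≡ 112 (mod 131)
5^10 ≡ 99 (mod 131)
5^13 ≡ 61 (mod 131)
5^26 ≡ 53 (mod 131)
5^65 ≡ 1 (mod 131) ✓
Thus |⟨5⟩| = ord(5) = 65.
[(Z/131Z)^× : ⟨5⟩] = 130/65 = 2.

2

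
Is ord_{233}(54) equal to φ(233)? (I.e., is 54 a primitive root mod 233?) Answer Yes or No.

φ(233) = 233 − 1 = 232 = 2^3 · 29.
An element g generates (Z/233Z)^× iff g^(232/q) ≢ 1 (mod 233) for each prime q ∈ {2, 29}.
54^116 ≡ 232 (mod 233)  [q = 2: ≢ 1 ✓]
54^8 ≡ 19 (mod 233)  [q = 29: ≢ 1 ✓]
All checks pass, so 54 has order 232 and is a primitive root modulo 233.

Yes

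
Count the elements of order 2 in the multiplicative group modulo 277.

1

φ(277) = 277 − 1 = 276 = 2^2 · 3 · 23.
In a cyclic group of order 276, there are φ(d) elements of order d for each divisor d of 276, and zero for non-divisors.
2 | 276, and φ(2) = 2 − 1 = 1.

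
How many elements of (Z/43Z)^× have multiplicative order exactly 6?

2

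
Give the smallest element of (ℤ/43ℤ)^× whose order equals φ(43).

φ(43) = 43 − 1 = 42 = 2 · 3 · 7.
Test candidates g = 2, 3, … against the prime factors q ∈ {2, 3, 7} of φ(43): g is a generator iff g^(42/q) ≢ 1 for every such q.
g = 2: 2^21 ≡ 42; 2^14 ≡ 1 — hits 1, so not a primitive root.
g = 3: 3^21 ≡ 42; 3^14 ≡ 36; 3^6 ≡ 41 — none is 1, so 3 is a primitive root.
The smallest primitive root modulo 43 is 3.

3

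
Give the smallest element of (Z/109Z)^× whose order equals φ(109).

6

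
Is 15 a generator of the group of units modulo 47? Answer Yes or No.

Yes

φ(47) = 47 − 1 = 46 = 2 · 23.
It suffices to check that the order of 15 is not a proper divisor of 46: compute 15^(46/q) for q ∈ {2, 23}.
15^23 ≡ 46 (mod 47)  [q = 2: ≢ 1 ✓]
15^2 ≡ 37 (mod 47)  [q = 23: ≢ 1 ✓]
Every test exponent gives a nontrivial residue, hence 15 generates the full group.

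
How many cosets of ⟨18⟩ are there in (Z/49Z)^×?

14

ord(18) | φ(49) = φ(7^2) = 7·(7−1) = 42 = 2 · 3 · 7.
Divisors of 42: 1, 2, 3, 6, 7, 14, 21, 42.
Evaluate successive powers at the divisors of 42:
18^1 ≡ 18 (mod 49)
18^2 ≡ 30 (mod 49)
18^3 ≡ 1 (mod 49) ✓
The order of 18 is 3, so the subgroup it generates has 3 elements.
The index is φ(49) / ord(18) = 42 / 3 = 14.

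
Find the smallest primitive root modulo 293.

2

φ(293) = 293 − 1 = 292 = 2^2 · 73.
g is a primitive root iff g^(292/q) ≢ 1 (mod 293) for each prime q ∈ {2, 73}.
g = 2: 2^146 ≡ 292; 2^4 ≡ 16 — none is 1, so 2 is a primitive root.
Hence the least primitive root of 293 is 2.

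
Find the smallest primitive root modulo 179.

φ(179) = 179 − 1 = 178 = 2 · 89.
g is a primitive root iff g^(178/q) ≢ 1 (mod 179) for each prime q ∈ {2, 89}.
g = 2: 2^89 ≡ 178; 2^2 ≡ 4 — none is 1, so 2 is a primitive root.
The smallest primitive root modulo 179 is 2.

2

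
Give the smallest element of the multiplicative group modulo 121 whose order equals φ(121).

φ(121) = φ(11^2) = 11·(11−1) = 110 = 2 · 5 · 11.
g is a primitive root iff g^(110/q) ≢ 1 (mod 121) for each prime q ∈ {2, 5, 11}.
g = 2: 2^55 ≡ 120; 2^22 ≡ 81; 2^10 ≡ 56 — none is 1, so 2 is a primitive root.
Hence the least primitive root of 121 is 2.

2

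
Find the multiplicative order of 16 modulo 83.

Since 16 ∈ (Z/83Z)^×, its order divides φ(83) = 83 − 1 = 82 = 2 · 41.
Divisors of 82: 1, 2, 41, 82.
Evaluate successive powers at the divisors of 82:
16^1 ≡ 16 (mod 83)
16^2 ≡ 7 (mod 83)
16^41 ≡ 1 (mod 83) ✓
Therefore the multiplicative order of 16 modulo 83 is 41.

41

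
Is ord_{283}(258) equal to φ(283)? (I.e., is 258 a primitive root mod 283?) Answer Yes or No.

Yes

φ(283) = 283 − 1 = 282 = 2 · 3 · 47.
258 is a primitive root mod 283 iff 258^(φ(283)/q) ≢ 1 for every prime q | φ(283), i.e. q ∈ {2, 3, 47}.
258^141 ≡ 282 (mod 283)  [q = 2: ≢ 1 ✓]
258^94 ≡ 238 (mod 283)  [q = 3: ≢ 1 ✓]
258^6 ≡ 204 (mod 283)  [q = 47: ≢ 1 ✓]
Every test exponent gives a nontrivial residue, hence 258 generates the full group.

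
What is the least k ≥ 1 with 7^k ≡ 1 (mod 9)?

3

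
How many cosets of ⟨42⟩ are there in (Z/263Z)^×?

1

By Lagrange's theorem, ord_263(42) divides φ(263) = 263 − 1 = 262 = 2 · 131.
Divisors of 262: 1, 2, 131, 262.
Evaluate successive powers at the divisors of 262:
42^1 ≡ 42
42^2 ≡ 186
42^131 ≡ 262
42^262 ≡ 1
Thus |⟨42⟩| = ord(42) = 262.
The index is φ(263) / ord(42) = 262 / 262 = 1.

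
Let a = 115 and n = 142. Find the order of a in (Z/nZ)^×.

The order of 115 must divide φ(142) = φ(2)·φ(71) = 1·70 = 70 = 2 · 5 · 7.
Divisors of 70: 1, 2, 5, 7, 10, 14, 35, 70.
Evaluate successive powers at the divisors of 70:
115^1 ≡ 115 (mod 142)
115^2 ≡ 19 (mod 142)
115^5 ≡ 51 (mod 142)
115^7 ≡ 117 (mod 142)
115^10 ≡ 45 (mod 142)
115^14 ≡ 57 (mod 142)
115^35 ≡ 141 (mod 142)
115^70 ≡ 1 (mod 142) ✓
Hence ord(115) = 70.

70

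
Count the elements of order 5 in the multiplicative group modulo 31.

4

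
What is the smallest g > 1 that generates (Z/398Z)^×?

3

φ(398) = φ(2)·φ(199) = 1·198 = 198 = 2 · 3^2 · 11.
Test candidates g = 2, 3, … against the prime factors q ∈ {2, 3, 11} of φ(398): g is a generator iff g^(198/q) ≢ 1 for every such q.
g = 2: gcd(2, 398) = 2 > 1, not a unit — skip.
g = 3: 3^99 ≡ 397; 3^66 ≡ 305; 3^18 ≡ 125 — none is 1, so 3 is a primitive root.
Hence the least primitive root of 398 is 3.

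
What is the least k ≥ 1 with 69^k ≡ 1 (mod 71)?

70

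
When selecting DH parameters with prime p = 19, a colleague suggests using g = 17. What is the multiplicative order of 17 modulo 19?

9

Since 17 ∈ (Z/19Z)^×, its order divides φ(19) = 19 − 1 = 18 = 2 · 3^2.
Divisors of 18: 1, 2, 3, 6, 9, 18.
Test each divisor d:
17^1 ≡ 17 (mod 19)
17^2 ≡ 4 (mod 19)
17^3 ≡ 11 (mod 19)
17^6 ≡ 7 (mod 19)
17^9 ≡ 1 (mod 19) ✓
Hence ord(17) = 9.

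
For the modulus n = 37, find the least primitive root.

2

φ(37) = 37 − 1 = 36 = 2^2 · 3^2.
Test candidates g = 2, 3, … against the prime factors q ∈ {2, 3} of φ(37): g is a generator iff g^(36/q) ≢ 1 for every such q.
g = 2: 2^18 ≡ 36; 2^12 ≡ 26 — none is 1, so 2 is a primitive root.
So 2 is the smallest generator of (Z/37Z)^×.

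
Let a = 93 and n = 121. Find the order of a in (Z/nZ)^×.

The order of 93 must divide φ(121) = φ(11^2) = 11·(11−1) = 110 = 2 · 5 · 11.
Divisors of 110: 1, 2, 5, 10, 11, 22, 55, 110.
Compute 93^d (mod 121) for the divisors d until we hit 1:
93^1 ≡ 93 (mod 121)
93^2 ≡ 58 (mod 121)
93^5 ≡ 67 (mod 121)
93^10 ≡ 12 (mod 121)
93^11 ≡ 27 (mod 121)
93^22 ≡ 3 (mod 121)
93^55 ≡ 1 (mod 121) ✓
The smallest such exponent is 55, so the order of 93 is 55.

55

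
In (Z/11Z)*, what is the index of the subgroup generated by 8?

1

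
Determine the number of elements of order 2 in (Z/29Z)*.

φ(29) = 29 − 1 = 28 = 2^2 · 7.
Since (Z/29Z)^× is cyclic of order 28, the number of elements of order d is φ(d) when d | 28 and 0 otherwise.
2 | 28, and φ(2) = 2 − 1 = 1.

1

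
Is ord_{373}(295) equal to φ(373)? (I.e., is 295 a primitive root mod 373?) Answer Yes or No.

φ(373) = 373 − 1 = 372 = 2^2 · 3 · 31.
295 is a primitive root mod 373 iff 295^(φ(373)/q) ≢ 1 for every prime q | φ(373), i.e. q ∈ {2, 3, 31}.
295^186 ≡ 372 (mod 373)  [q = 2: ≢ 1 ✓]
295^124 ≡ 88 (mod 373)  [q = 3: ≢ 1 ✓]
295^12 ≡ 318 (mod 373)  [q = 31: ≢ 1 ✓]
Every test exponent gives a nontrivial residue, hence 295 generates the full group.

Yes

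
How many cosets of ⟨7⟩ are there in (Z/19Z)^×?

6

Since 7 ∈ (Z/19Z)^×, its order divides φ(19) = 19 − 1 = 18 = 2 · 3^2.
Divisors of 18: 1, 2, 3, 6, 9, 18.
Test each divisor d:
7^1 ≡ 7 (mod 19)
7^2 ≡ 11 (mod 19)
7^3 ≡ 1 (mod 19) ✓
Thus |⟨7⟩| = ord(7) = 3.
The index is φ(19) / ord(7) = 18 / 3 = 6.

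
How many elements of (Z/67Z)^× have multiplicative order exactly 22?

10

φ(67) = 67 − 1 = 66 = 2 · 3 · 11.
In a cyclic group of order 66, there are φ(d) elements of order d for each divisor d of 66, and zero for non-divisors.
22 = 2 · 11 divides 66, and φ(22) = 10.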